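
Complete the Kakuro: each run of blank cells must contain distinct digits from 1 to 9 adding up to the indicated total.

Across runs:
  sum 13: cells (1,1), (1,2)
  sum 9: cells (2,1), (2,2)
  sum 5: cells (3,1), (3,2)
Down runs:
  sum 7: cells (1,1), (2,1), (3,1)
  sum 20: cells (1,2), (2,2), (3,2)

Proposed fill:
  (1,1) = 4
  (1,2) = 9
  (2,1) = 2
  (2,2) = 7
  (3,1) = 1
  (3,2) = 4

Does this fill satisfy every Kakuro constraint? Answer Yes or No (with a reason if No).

Across: 4+9=13; 2+7=9; 1+4=5. Down: 4+2+1=7; 9+7+4=20. No digit repeats within any run.

Yes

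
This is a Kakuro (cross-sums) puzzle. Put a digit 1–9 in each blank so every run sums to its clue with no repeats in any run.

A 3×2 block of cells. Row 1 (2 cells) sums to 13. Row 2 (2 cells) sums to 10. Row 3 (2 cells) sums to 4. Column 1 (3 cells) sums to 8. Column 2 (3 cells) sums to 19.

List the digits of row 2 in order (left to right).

4 in 2 cells must be {1,3}.
The 4 across and the 19 down share only 3, so (3,2) = 3.
(3,1) = 4 − 3 = 1 completes the 4 across.
Nothing is forced directly, so branch on (1,1), whose candidates are 4 or 5. If (1,1) = 5: then (1,2) would have to be in {8} for the 13 across but in {7,9} for the 19 down — contradiction. So (1,1) = 4.
(1,2) = 13 − 4 = 9 completes the 13 across.
(2,1) = 8 − 5 = 3 completes the 8 down.
(2,2) = 10 − 3 = 7 completes the 10 across.

3 7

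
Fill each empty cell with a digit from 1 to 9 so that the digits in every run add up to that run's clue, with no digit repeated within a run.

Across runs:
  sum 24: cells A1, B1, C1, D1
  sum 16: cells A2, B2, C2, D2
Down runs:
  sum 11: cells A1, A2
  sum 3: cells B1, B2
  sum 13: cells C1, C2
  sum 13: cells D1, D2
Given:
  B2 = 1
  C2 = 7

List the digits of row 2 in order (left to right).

2 1 7 6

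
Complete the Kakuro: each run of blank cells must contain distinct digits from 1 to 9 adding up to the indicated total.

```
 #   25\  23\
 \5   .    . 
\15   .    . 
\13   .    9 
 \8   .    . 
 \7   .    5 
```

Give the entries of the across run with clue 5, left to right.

R2C2 = 6: the only remaining digit allowed by both the 15 across and the 23 down.
R3C1 = 13 − 9 = 4 completes the 13 across.
R5C1 = 7 − 5 = 2 completes the 7 across.
R1C1 = 3: the only remaining digit allowed by both the 5 across and the 25 down.
R1C2 = 5 − 3 = 2 completes the 5 across.
R2C1 = 15 − 6 = 9 completes the 15 across.
R4C1 = 25 − 18 = 7 completes the 25 down.
R4C2 = 8 − 7 = 1 completes the 8 across.

3 2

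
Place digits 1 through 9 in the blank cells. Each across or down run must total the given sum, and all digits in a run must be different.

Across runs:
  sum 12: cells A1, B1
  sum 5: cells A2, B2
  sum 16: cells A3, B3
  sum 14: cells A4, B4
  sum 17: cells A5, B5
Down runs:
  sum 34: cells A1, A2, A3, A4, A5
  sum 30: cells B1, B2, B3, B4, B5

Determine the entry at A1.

7

16 in 2 cells must be {7,9}; 17 in 2 cells must be {8,9}; 34 in 5 cells must be {4,6,7,8,9}.
Only 4 fits A2 under both its across sum 5 and down sum 34.
B2 = 5 − 4 = 1 completes the 5 across.
Nothing is forced directly, so branch on A5, whose candidates are 8 or 9. If A5 = 9: that forces A3 = 7, B3 = 9, B5 = 8, A1 = 8, after which B1 would have to be in {4} for the 12 across but in {5,7} for the 30 down — contradiction. So A5 = 8.
B5 = 17 − 8 = 9 completes the 17 across.
B3 = 7: the only remaining digit allowed by both the 16 across and the 30 down.
A3 = 16 − 7 = 9 completes the 16 across.
Given what's placed, A4 must be 6 to fit the 14 across and 34 down.
B4 = 14 − 6 = 8 completes the 14 across.
A1 = 34 − 27 = 7 completes the 34 down.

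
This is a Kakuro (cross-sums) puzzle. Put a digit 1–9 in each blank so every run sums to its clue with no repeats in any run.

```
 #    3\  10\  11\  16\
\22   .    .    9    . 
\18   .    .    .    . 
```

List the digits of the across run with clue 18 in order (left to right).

1, 6, 2, 9

3 in 2 cells must be {1,2}; 16 in 2 cells must be {7,9}.
Given what's placed, R1C4 must be 7 to fit the 22 across and 16 down.
R2C3 = 11 − 9 = 2 completes the 11 down.
R2C4 = 16 − 7 = 9 completes the 16 down.
R2C1 = 1: the only remaining digit allowed by both the 18 across and the 3 down.
R2C2 = 18 − 12 = 6 completes the 18 across.
R1C1 = 3 − 1 = 2 completes the 3 down.
R1C2 = 22 − 18 = 4 completes the 22 across.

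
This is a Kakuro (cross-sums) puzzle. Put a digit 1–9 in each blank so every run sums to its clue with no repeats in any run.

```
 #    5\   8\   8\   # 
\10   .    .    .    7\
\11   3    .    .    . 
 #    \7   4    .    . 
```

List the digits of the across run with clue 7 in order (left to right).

4 1 2

11 in 4 cells must be {1,2,3,5}; 7 in 3 cells must be {1,2,4}.
R1C1 = 5 − 3 = 2 completes the 5 down.
Given what's placed, R2C2 must be 1 to fit the 11 across and 8 down.
R1C2 = 8 − 5 = 3 completes the 8 down.
R1C3 = 10 − 5 = 5 completes the 10 across.
R2C3 = 2: the only remaining digit allowed by both the 11 across and the 8 down.
R2C4 = 11 − 6 = 5 completes the 11 across.
R3C3 = 8 − 7 = 1 completes the 8 down.
R3C4 = 7 − 5 = 2 completes the 7 across.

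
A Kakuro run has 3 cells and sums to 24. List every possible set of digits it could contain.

{7,8,9}

3 distinct digits from 1–9 sum between 6 and 24.
Only one set works: {7,8,9}.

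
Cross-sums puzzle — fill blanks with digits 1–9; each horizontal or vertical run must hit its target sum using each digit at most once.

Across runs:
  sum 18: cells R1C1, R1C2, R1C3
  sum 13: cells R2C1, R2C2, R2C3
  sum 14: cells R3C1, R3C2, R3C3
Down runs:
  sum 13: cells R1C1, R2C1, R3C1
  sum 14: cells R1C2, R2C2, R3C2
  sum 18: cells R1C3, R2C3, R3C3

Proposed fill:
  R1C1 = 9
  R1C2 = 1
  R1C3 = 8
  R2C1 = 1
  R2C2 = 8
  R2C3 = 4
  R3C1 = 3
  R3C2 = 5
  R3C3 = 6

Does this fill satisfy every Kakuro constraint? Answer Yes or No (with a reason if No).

Across: 9+1+8=18; 1+8+4=13; 3+5+6=14. Down: 9+1+3=13; 1+8+5=14; 8+4+6=18. No digit repeats within any run.

Yes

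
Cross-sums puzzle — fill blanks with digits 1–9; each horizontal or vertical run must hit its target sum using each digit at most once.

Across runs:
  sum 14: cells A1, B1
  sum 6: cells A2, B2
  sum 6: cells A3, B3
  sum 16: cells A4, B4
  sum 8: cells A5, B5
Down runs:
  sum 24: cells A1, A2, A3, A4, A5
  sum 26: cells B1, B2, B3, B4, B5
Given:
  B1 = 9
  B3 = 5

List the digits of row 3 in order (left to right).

16 in 2 cells must be {7,9}.
A1 = 14 − 9 = 5 completes the 14 across.
A3 = 6 − 5 = 1 completes the 6 across.

1 5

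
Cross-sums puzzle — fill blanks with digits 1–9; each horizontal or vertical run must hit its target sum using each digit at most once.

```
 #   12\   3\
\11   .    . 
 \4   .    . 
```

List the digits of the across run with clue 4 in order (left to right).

4 in 2 cells must be {1,3}; 3 in 2 cells must be {1,2}.
The 11 across and the 3 down share only 2, so R1C2 = 2.
The 4 across and the 12 down share only 3, so R2C1 = 3.
R2C2 = 4 − 3 = 1 completes the 4 across.
R1C1 = 11 − 2 = 9 completes the 11 across.

3 1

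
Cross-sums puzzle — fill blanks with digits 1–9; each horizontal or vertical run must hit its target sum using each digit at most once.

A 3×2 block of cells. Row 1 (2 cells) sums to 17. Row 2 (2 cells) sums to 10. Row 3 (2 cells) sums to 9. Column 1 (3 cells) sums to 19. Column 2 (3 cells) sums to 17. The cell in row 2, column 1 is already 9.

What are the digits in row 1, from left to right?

8, 9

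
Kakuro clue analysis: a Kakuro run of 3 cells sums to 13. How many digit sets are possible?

3 distinct digits from 1–9 sum between 6 and 24.

7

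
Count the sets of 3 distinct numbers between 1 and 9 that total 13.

3 distinct digits from 1–9 sum between 6 and 24.

7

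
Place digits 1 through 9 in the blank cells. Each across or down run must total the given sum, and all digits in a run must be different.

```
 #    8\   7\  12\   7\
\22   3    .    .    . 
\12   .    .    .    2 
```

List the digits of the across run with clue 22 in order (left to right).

3, 6, 8, 5

R1C4 = 7 − 2 = 5 completes the 7 down.
R2C1 = 8 − 3 = 5 completes the 8 down.
R2C3 = 4: the only remaining digit allowed by both the 12 across and the 12 down.
R1C2 = 6: the only remaining digit allowed by both the 22 across and the 7 down.
R1C3 = 22 − 14 = 8 completes the 22 across.
R2C2 = 12 − 11 = 1 completes the 12 across.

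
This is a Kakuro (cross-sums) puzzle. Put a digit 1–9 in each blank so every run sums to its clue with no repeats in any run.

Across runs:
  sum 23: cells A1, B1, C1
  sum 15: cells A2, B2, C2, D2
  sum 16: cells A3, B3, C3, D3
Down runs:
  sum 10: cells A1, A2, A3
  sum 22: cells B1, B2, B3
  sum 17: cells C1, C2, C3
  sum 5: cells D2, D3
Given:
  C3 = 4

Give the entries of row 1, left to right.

6 9 8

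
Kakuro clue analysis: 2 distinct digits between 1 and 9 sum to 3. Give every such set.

{1,2}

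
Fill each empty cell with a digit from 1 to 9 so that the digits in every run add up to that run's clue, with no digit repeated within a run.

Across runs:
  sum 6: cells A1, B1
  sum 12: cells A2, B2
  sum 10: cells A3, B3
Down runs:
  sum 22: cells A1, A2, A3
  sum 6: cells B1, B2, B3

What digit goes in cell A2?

9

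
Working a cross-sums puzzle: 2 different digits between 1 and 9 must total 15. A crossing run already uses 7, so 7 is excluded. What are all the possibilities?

2 distinct digits from 1–9 sum between 3 and 17.
Dropping sets that contain 7.
Only one set works: {6,9}.

{6,9}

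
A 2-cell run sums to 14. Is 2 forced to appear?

Counterexample: {5,9} sums to 14 without using 2.

No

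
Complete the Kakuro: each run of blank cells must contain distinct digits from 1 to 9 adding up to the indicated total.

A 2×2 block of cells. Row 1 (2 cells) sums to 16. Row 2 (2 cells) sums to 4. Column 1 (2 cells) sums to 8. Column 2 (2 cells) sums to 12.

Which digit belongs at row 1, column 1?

7

16 in 2 cells must be {7,9}; 4 in 2 cells must be {1,3}.
The 16 across and the 8 down share only 7, so (1,1) = 7.
(1,2) = 16 − 7 = 9 completes the 16 across.
(2,1) = 8 − 7 = 1 completes the 8 down.
(2,2) = 4 − 1 = 3 completes the 4 across.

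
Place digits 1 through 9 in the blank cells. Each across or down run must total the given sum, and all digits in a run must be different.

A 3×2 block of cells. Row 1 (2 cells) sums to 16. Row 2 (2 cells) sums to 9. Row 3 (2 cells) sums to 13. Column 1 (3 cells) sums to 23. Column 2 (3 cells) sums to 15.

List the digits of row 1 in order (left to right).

16 in 2 cells must be {7,9}; 23 in 3 cells must be {6,8,9}.
The 16 across and the 23 down share only 9, so (1,1) = 9.
(1,2) = 16 − 9 = 7 completes the 16 across.
Nothing is forced directly, so branch on (2,1), whose candidates are 6 or 8. If (2,1) = 8: then (2,2) would have to be in {1} for the 9 across but in {2,3,5,6} for the 15 down — contradiction. So (2,1) = 6.
(2,2) = 9 − 6 = 3 completes the 9 across.
(3,1) = 23 − 15 = 8 completes the 23 down.
(3,2) = 13 − 8 = 5 completes the 13 across.

9, 7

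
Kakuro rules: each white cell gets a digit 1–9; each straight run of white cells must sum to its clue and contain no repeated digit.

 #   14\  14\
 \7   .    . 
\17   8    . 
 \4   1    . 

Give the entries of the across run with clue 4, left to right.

17 in 2 cells must be {8,9}; 4 in 2 cells must be {1,3}.
R1C1 = 14 − 9 = 5 completes the 14 down.
R1C2 = 7 − 5 = 2 completes the 7 across.
R2C2 = 17 − 8 = 9 completes the 17 across.
R3C2 = 4 − 1 = 3 completes the 4 across.

1 3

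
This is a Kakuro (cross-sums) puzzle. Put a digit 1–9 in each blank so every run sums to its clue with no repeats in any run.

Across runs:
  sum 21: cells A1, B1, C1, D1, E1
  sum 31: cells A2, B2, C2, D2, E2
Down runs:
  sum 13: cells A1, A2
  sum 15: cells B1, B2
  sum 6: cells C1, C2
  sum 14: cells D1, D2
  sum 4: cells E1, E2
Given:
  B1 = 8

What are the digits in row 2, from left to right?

4 in 2 cells must be {1,3}.
B2 = 15 − 8 = 7 completes the 15 down.
No cell is forced outright now. E2 can only be 1 or 3 (the digits allowed by both its 31 across and its 4 down). If E2 = 1: that forces E1 = 3, after which C2 would have to be in {6,8,9} for the 31 across but in {1,2,4,5} for the 6 down — contradiction. So E2 = 3.
E1 = 4 − 3 = 1 completes the 4 down.
C2 = 4: the only remaining digit allowed by both the 31 across and the 6 down.
C1 = 6 − 4 = 2 completes the 6 down.
Given what's placed, D1 must be 6 to fit the 21 across and 14 down.
D2 = 14 − 6 = 8 completes the 14 down.
A1 = 21 − 17 = 4 completes the 21 across.
A2 = 31 − 22 = 9 completes the 31 across.

9 7 4 8 3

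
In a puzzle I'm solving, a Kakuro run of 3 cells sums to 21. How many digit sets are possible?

3

3 distinct digits from 1–9 sum between 6 and 24.
Enumerating: {4,8,9}, {5,7,9}, {6,7,8}.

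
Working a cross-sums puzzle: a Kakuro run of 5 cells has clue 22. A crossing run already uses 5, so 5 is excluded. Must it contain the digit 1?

Counterexample: {2,3,4,6,7} sums to 22 under that restriction without using 1.

No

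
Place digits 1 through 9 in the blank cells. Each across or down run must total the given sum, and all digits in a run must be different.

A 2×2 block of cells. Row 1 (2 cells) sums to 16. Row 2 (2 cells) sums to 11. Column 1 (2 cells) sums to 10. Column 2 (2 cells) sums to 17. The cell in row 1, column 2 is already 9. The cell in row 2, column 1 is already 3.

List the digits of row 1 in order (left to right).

16 in 2 cells must be {7,9}; 17 in 2 cells must be {8,9}.
(1,1) = 16 − 9 = 7 completes the 16 across.
(2,2) = 11 − 3 = 8 completes the 11 across.

7, 9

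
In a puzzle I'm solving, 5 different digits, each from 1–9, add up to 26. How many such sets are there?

11

5 distinct digits from 1–9 sum between 15 and 35.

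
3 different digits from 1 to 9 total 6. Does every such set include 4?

The only way to make 6 from 3 distinct digits is {1,2,3}, which does not contain 4.

No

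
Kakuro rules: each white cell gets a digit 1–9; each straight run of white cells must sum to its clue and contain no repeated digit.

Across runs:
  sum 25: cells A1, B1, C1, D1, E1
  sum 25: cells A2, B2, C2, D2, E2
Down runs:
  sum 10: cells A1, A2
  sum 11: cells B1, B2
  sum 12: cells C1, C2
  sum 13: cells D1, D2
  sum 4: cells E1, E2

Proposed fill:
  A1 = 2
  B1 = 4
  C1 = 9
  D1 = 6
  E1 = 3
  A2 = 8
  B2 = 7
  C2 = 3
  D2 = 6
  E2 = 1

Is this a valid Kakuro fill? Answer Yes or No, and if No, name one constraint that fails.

No — the down run D1–D2 sums to 12, not 13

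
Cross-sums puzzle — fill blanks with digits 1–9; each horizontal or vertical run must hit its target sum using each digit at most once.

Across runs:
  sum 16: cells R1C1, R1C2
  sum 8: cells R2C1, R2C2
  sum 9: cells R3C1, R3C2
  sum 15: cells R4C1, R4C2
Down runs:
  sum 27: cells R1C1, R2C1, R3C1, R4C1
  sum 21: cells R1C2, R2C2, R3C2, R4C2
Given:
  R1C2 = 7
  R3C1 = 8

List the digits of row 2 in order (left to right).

3 5

16 in 2 cells must be {7,9}.
R1C1 = 16 − 7 = 9 completes the 16 across.
R3C2 = 9 − 8 = 1 completes the 9 across.
Given what's placed, R2C2 must be 5 to fit the 8 across and 21 down.
R4C2 = 21 − 13 = 8 completes the 21 down.
R2C1 = 8 − 5 = 3 completes the 8 across.
R4C1 = 15 − 8 = 7 completes the 15 across.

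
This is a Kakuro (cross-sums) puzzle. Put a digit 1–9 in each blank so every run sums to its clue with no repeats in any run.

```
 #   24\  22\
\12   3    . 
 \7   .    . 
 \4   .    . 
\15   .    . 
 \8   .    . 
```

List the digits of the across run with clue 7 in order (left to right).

4 in 2 cells must be {1,3}.
R1C2 = 12 − 3 = 9 completes the 12 across.
R3C1 = 1: the only remaining digit allowed by both the 4 across and the 24 down.
R3C2 = 4 − 1 = 3 completes the 4 across.
R4C2 = 7: the only remaining digit allowed by both the 15 across and the 22 down.
R4C1 = 15 − 7 = 8 completes the 15 across.
Given what's placed, R2C1 must be 5 to fit the 7 across and 24 down.
R2C2 = 7 − 5 = 2 completes the 7 across.

5 2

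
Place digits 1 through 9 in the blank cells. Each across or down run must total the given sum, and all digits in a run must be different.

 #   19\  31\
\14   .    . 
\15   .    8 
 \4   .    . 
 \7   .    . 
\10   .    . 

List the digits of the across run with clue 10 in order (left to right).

4 in 2 cells must be {1,3}.
R2C1 = 15 − 8 = 7 completes the 15 across.
No cell is forced outright now. R1C1 can only be 5 or 6 (the digits allowed by both its 14 across and its 19 down). If R1C1 = 6: then R1C2 would have to be in {8} for the 14 across but in {1,2,3,4,5,6,7,9} for the 31 down — contradiction. So R1C1 = 5.
R1C2 = 14 − 5 = 9 completes the 14 across.
Given what's placed, R3C1 must be 1 to fit the 4 across and 19 down.
R3C2 = 4 − 1 = 3 completes the 4 across.
Nothing is forced directly, so branch on R4C1, whose candidates are 2 or 4. If R4C1 = 4: then R4C2 would have to be in {3} for the 7 across but in {4,5,6,7} for the 31 down — contradiction. So R4C1 = 2.
R4C2 = 7 − 2 = 5 completes the 7 across.
R5C1 = 19 − 15 = 4 completes the 19 down.
R5C2 = 10 − 4 = 6 completes the 10 across.

4, 6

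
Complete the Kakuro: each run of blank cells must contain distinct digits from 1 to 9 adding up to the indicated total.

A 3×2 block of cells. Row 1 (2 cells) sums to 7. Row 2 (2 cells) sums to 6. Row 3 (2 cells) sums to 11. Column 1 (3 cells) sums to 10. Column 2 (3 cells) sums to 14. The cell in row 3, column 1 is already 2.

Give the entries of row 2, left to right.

(3,2) = 11 − 2 = 9 completes the 11 across.
Nothing is forced directly, so branch on (2,1), whose candidates are 1 or 5. If (2,1) = 1: then (1,1) would have to be in {1,2,3,4,5,6} for the 7 across but in {7} for the 10 down — contradiction. So (2,1) = 5.
(1,1) = 10 − 7 = 3 completes the 10 down.
(1,2) = 7 − 3 = 4 completes the 7 across.
(2,2) = 6 − 5 = 1 completes the 6 across.

5 1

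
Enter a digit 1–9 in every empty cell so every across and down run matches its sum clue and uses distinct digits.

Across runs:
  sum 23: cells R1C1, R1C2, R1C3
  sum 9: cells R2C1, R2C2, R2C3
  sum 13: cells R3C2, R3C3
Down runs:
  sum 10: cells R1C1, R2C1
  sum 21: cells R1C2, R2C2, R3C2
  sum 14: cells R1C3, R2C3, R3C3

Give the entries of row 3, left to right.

8 5

23 in 3 cells must be {6,8,9}.
Nothing is forced directly, so branch on R2C2, whose candidates are 4 or 5 or 6. If R2C2 = 5: that forces R1C2 = 9, R3C2 = 7, R3C3 = 6, after which R1C3 would have to be in {6,8} for the 23 across but in {1,3,5,7} for the 14 down — contradiction. If R2C2 = 6: that forces R1C2 = 8, R3C2 = 7, R3C3 = 6, after which R1C3 would have to be in {6,9} for the 23 across but in {1,3,5,7} for the 14 down — contradiction. So R2C2 = 4.
Nothing is forced directly, so branch on R2C1, whose candidates are 2 or 3. If R2C1 = 3: then R1C1 would have to be in {6,8,9} for the 23 across but in {7} for the 10 down — contradiction. So R2C1 = 2.
R1C1 = 10 − 2 = 8 completes the 10 down.
R1C2 = 9: the only remaining digit allowed by both the 23 across and the 21 down.
R1C3 = 23 − 17 = 6 completes the 23 across.
R2C3 = 9 − 6 = 3 completes the 9 across.
R3C2 = 21 − 13 = 8 completes the 21 down.
R3C3 = 13 − 8 = 5 completes the 13 across.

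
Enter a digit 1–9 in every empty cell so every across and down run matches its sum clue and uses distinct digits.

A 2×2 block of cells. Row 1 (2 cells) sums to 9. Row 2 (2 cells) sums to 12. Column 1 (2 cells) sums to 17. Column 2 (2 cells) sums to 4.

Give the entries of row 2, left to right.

9, 3

17 in 2 cells must be {8,9}; 4 in 2 cells must be {1,3}.
The 9 across and the 17 down share only 8, so (1,1) = 8.
(1,2) = 9 − 8 = 1 completes the 9 across.
(2,1) = 17 − 8 = 9 completes the 17 down.
(2,2) = 12 − 9 = 3 completes the 12 across.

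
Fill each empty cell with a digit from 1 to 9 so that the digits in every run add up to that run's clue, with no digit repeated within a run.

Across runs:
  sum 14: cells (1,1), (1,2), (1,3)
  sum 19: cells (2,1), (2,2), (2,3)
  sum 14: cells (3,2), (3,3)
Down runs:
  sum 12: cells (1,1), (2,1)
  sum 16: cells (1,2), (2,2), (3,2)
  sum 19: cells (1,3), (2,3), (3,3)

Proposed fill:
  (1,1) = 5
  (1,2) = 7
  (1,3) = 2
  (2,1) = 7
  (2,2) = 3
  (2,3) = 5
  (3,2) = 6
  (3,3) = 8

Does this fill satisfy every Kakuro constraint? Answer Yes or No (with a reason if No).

No — the across run (2,1)–(2,3) sums to 15, not 19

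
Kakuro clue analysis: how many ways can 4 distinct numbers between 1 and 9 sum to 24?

8

4 distinct digits from 1–9 sum between 10 and 30.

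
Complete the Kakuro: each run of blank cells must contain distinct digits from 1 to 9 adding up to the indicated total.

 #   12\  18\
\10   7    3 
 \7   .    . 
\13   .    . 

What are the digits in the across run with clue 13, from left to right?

R2C2 = 6: the only remaining digit allowed by both the 7 across and the 18 down.
R3C1 = 4: the only remaining digit allowed by both the 13 across and the 12 down.
R3C2 = 13 − 4 = 9 completes the 13 across.
R2C1 = 7 − 6 = 1 completes the 7 across.

4 9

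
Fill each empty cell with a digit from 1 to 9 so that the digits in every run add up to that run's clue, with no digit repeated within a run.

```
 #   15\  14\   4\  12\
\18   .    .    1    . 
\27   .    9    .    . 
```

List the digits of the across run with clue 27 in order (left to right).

7, 9, 3, 8

4 in 2 cells must be {1,3}.
R1C2 = 14 − 9 = 5 completes the 14 down.
R2C3 = 4 − 1 = 3 completes the 4 down.
Nothing is forced directly, so branch on R2C1, whose candidates are 7 or 8. If R2C1 = 8: then R1C1 would have to be in {3,4,8,9} for the 18 across but in {7} for the 15 down — contradiction. So R2C1 = 7.
R1C1 = 15 − 7 = 8 completes the 15 down.
R1C4 = 18 − 14 = 4 completes the 18 across.
R2C4 = 27 − 19 = 8 completes the 27 across.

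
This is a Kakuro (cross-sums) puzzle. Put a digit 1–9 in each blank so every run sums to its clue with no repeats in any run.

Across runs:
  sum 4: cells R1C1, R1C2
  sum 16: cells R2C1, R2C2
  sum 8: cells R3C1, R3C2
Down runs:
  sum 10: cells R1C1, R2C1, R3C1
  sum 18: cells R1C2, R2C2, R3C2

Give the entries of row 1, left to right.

1 3

4 in 2 cells must be {1,3}; 16 in 2 cells must be {7,9}.
The 16 across and the 10 down share only 7, so R2C1 = 7.
R2C2 = 16 − 7 = 9 completes the 16 across.
Given what's placed, R1C1 must be 1 to fit the 4 across and 10 down.
R1C2 = 4 − 1 = 3 completes the 4 across.
R3C1 = 10 − 8 = 2 completes the 10 down.
R3C2 = 8 − 2 = 6 completes the 8 across.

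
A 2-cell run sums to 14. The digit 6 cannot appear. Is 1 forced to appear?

No

The only way to make 14 from 2 distinct digits under that restriction is {5,9}, which does not contain 1.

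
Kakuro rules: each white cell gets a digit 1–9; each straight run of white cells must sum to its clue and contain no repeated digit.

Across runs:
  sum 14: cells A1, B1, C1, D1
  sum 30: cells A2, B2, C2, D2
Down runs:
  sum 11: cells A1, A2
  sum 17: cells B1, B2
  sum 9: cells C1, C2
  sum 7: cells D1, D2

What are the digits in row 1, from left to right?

30 in 4 cells must be {6,7,8,9}; 17 in 2 cells must be {8,9}.
Only 8 fits B1 under both its across sum 14 and down sum 17.
B2 = 17 − 8 = 9 completes the 17 down.
Given what's placed, D2 must be 6 to fit the 30 across and 7 down.
D1 = 7 − 6 = 1 completes the 7 down.
No cell is forced outright now. A2 can only be 7 or 8 (the digits allowed by both its 30 across and its 11 down). If A2 = 7: then A1 would have to be in {2,3} for the 14 across but in {4} for the 11 down — contradiction. So A2 = 8.
A1 = 11 − 8 = 3 completes the 11 down.
C1 = 14 − 12 = 2 completes the 14 across.

3, 8, 2, 1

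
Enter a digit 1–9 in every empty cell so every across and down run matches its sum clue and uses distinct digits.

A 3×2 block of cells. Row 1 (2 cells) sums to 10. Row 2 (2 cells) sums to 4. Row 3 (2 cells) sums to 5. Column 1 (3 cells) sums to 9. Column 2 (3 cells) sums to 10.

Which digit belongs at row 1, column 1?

4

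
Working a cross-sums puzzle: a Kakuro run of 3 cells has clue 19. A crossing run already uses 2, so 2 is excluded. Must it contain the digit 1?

Counterexample: {3,7,9} sums to 19 under that restriction without using 1.

No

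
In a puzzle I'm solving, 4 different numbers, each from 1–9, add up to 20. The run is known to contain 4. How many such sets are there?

4 distinct digits from 1–9 sum between 10 and 30.
Keeping only sets containing 4.
Enumerating: {1,4,6,9}, {1,4,7,8}, {2,4,5,9}, {2,4,6,8}, {3,4,5,8}, {3,4,6,7}.

6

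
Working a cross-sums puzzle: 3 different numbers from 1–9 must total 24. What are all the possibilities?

3 distinct digits from 1–9 sum between 6 and 24.
Only one set works: {7,8,9}.

{7,8,9}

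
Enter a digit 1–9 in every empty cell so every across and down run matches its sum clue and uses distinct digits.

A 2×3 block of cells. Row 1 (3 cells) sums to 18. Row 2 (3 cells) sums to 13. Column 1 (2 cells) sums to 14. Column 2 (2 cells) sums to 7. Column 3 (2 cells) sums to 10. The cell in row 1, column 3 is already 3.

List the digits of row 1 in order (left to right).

9, 6, 3

(1,2) = 6: the only remaining digit allowed by both the 18 across and the 7 down.
(2,2) = 7 − 6 = 1 completes the 7 down.
(2,3) = 10 − 3 = 7 completes the 10 down.
(1,1) = 18 − 9 = 9 completes the 18 across.
(2,1) = 13 − 8 = 5 completes the 13 across.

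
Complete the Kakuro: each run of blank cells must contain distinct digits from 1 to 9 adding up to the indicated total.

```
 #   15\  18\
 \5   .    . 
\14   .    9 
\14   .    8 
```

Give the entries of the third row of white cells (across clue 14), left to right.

6 8

R1C2 = 18 − 17 = 1 completes the 18 down.
R2C1 = 14 − 9 = 5 completes the 14 across.
R3C1 = 14 − 8 = 6 completes the 14 across.
R1C1 = 5 − 1 = 4 completes the 5 across.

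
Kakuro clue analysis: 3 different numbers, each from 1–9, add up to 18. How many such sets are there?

7

3 distinct digits from 1–9 sum between 6 and 24.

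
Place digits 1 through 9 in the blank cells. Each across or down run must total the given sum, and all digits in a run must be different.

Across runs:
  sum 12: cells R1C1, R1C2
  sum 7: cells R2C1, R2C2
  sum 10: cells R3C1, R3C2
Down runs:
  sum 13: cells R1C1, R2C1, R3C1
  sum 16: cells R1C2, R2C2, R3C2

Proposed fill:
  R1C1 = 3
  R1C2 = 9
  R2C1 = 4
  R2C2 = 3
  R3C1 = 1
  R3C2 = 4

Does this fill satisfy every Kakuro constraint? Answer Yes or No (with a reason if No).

No — the down run R1C1–R3C1 sums to 8, not 13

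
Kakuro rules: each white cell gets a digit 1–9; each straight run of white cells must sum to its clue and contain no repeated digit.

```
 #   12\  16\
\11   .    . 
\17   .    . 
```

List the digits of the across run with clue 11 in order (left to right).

17 in 2 cells must be {8,9}; 16 in 2 cells must be {7,9}.
The 17 across and the 16 down share only 9, so R2C2 = 9.
R1C2 = 16 − 9 = 7 completes the 16 down.
R2C1 = 17 − 9 = 8 completes the 17 across.
R1C1 = 11 − 7 = 4 completes the 11 across.

4, 7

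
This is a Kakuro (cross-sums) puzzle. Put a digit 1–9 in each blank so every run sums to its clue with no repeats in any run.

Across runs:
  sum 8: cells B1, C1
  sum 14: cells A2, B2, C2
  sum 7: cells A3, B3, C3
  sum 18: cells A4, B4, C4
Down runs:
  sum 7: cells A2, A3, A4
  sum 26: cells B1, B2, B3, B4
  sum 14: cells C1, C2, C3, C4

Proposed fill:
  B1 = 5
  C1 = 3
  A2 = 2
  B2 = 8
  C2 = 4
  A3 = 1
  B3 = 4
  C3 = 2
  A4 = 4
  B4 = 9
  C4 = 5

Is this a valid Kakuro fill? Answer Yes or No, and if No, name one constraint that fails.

Across: 5+3=8; 2+8+4=14; 1+4+2=7; 4+9+5=18. Down: 2+1+4=7; 5+8+4+9=26; 3+4+2+5=14. No digit repeats within any run.

Yes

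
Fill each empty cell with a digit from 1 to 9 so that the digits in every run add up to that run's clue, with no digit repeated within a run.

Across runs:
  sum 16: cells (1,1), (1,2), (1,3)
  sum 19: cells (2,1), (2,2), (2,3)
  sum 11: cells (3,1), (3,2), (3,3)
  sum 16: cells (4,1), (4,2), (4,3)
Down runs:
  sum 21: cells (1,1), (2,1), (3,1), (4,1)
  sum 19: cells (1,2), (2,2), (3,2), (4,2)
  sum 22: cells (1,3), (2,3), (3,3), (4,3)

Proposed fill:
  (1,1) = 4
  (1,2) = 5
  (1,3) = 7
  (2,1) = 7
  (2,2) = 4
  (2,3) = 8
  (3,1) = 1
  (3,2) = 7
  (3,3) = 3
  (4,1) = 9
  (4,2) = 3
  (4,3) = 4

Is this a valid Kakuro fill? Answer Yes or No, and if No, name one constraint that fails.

Across: 4+5+7=16; 7+4+8=19; 1+7+3=11; 9+3+4=16. Down: 4+7+1+9=21; 5+4+7+3=19; 7+8+3+4=22. No digit repeats within any run.

Yes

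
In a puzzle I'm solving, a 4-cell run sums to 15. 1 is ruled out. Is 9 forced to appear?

The only way to make 15 from 4 distinct digits under that restriction is {2,3,4,6}, which does not contain 9.

No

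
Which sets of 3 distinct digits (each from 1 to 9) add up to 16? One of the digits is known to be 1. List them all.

3 distinct digits from 1–9 sum between 6 and 24.
Keeping only sets containing 1.

{1,6,9}; {1,7,8}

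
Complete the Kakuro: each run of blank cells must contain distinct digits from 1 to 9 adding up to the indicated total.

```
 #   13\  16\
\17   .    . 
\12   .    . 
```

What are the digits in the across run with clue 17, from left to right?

8 9

17 in 2 cells must be {8,9}; 16 in 2 cells must be {7,9}.
The 17 across and the 16 down share only 9, so R1C2 = 9.
R2C2 = 16 − 9 = 7 completes the 16 down.
R1C1 = 17 − 9 = 8 completes the 17 across.
R2C1 = 12 − 7 = 5 completes the 12 across.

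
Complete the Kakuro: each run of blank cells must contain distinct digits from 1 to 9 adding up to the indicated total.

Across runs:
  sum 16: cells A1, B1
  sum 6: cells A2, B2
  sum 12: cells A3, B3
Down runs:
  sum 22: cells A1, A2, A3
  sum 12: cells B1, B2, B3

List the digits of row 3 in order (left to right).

16 in 2 cells must be {7,9}.
The 6 across and the 22 down share only 5, so A2 = 5.
B2 = 6 − 5 = 1 completes the 6 across.
Given what's placed, A1 must be 9 to fit the 16 across and 22 down.
B1 = 16 − 9 = 7 completes the 16 across.
A3 = 22 − 14 = 8 completes the 22 down.
B3 = 12 − 8 = 4 completes the 12 across.

8, 4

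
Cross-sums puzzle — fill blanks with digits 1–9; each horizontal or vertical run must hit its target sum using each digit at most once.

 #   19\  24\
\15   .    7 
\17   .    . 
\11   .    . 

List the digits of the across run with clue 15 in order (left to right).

8, 7

17 in 2 cells must be {8,9}; 24 in 3 cells must be {7,8,9}.
R1C1 = 15 − 7 = 8 completes the 15 across.
Given what's placed, R2C1 must be 9 to fit the 17 across and 19 down.
R2C2 = 17 − 9 = 8 completes the 17 across.
R3C1 = 19 − 17 = 2 completes the 19 down.
R3C2 = 11 − 2 = 9 completes the 11 across.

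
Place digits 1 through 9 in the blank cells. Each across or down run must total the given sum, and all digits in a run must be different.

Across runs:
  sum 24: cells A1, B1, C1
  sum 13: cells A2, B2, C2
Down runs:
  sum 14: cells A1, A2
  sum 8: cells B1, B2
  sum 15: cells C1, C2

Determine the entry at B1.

7

24 in 3 cells must be {7,8,9}.
The 24 across and the 8 down share only 7, so B1 = 7.
B2 = 8 − 7 = 1 completes the 8 down.
Nothing is forced directly, so branch on A1, whose candidates are 8 or 9. If A1 = 8: that forces C1 = 9, after which A2 would have to be in {3,4,5,7,8,9} for the 13 across but in {6} for the 14 down — contradiction. So A1 = 9.
C1 = 24 − 16 = 8 completes the 24 across.
A2 = 14 − 9 = 5 completes the 14 down.
C2 = 13 − 6 = 7 completes the 13 across.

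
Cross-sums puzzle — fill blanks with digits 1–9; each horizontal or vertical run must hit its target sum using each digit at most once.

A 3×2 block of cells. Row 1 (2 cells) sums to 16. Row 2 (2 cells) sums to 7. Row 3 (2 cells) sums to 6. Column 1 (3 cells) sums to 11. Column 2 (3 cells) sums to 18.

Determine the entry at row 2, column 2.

16 in 2 cells must be {7,9}.
The 16 across and the 11 down share only 7, so (1,1) = 7.
(1,2) = 16 − 7 = 9 completes the 16 across.
Given what's placed, (3,1) must be 1 to fit the 6 across and 11 down.
(3,2) = 6 − 1 = 5 completes the 6 across.
(2,1) = 11 − 8 = 3 completes the 11 down.
(2,2) = 7 − 3 = 4 completes the 7 across.

4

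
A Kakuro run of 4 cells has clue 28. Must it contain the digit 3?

No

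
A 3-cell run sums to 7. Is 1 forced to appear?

The only way to make 7 from 3 distinct digits is {1,2,4}, which contains 1.

Yes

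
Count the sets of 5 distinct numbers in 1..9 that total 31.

5

5 distinct digits from 1–9 sum between 15 and 35.
Enumerating: {1,6,7,8,9}, {2,5,7,8,9}, {3,4,7,8,9}, {3,5,6,8,9}, {4,5,6,7,9}.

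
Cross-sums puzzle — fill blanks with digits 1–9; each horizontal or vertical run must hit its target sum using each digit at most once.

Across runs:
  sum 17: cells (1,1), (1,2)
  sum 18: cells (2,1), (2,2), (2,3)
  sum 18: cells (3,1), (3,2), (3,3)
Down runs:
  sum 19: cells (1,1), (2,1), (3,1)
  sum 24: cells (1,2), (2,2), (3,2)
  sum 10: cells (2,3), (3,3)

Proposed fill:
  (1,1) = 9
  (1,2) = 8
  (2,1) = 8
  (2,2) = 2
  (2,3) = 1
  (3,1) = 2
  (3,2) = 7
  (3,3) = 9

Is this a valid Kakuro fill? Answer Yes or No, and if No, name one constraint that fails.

No — the across run (2,1)–(2,3) sums to 11, not 18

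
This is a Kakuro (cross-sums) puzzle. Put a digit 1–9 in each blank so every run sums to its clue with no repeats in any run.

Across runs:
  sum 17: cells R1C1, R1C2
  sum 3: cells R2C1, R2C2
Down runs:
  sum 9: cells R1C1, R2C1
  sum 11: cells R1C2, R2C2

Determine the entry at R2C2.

2

17 in 2 cells must be {8,9}; 3 in 2 cells must be {1,2}.
The 17 across and the 9 down share only 8, so R1C1 = 8.
R1C2 = 17 − 8 = 9 completes the 17 across.
R2C1 = 9 − 8 = 1 completes the 9 down.
R2C2 = 3 − 1 = 2 completes the 3 across.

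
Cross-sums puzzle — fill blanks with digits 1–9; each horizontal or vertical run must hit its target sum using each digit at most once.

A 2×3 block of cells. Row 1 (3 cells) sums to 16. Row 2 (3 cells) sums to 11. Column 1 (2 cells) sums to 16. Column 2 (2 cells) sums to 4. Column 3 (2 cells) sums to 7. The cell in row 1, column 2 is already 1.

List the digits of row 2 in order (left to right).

7, 3, 1

16 in 2 cells must be {7,9}; 4 in 2 cells must be {1,3}.
(1,3) = 6: the only remaining digit allowed by both the 16 across and the 7 down.
Only 7 fits (2,1) under both its across sum 11 and down sum 16.
(2,2) = 4 − 1 = 3 completes the 4 down.
(2,3) = 11 − 10 = 1 completes the 11 across.
(1,1) = 16 − 7 = 9 completes the 16 across.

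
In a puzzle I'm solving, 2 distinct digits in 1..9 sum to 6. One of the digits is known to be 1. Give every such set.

{1,5}

2 distinct digits from 1–9 sum between 3 and 17.
Keeping only sets containing 1.
Only one set works: {1,5}.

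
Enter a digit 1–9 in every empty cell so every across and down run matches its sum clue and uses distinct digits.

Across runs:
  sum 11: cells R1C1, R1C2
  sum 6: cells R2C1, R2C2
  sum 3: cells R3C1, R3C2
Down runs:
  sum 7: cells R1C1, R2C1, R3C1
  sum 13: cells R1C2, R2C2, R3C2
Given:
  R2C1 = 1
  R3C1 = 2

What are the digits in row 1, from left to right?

4 7

3 in 2 cells must be {1,2}; 7 in 3 cells must be {1,2,4}.
R1C1 = 7 − 3 = 4 completes the 7 down.
R1C2 = 11 − 4 = 7 completes the 11 across.
R2C2 = 6 − 1 = 5 completes the 6 across.
R3C2 = 3 − 2 = 1 completes the 3 across.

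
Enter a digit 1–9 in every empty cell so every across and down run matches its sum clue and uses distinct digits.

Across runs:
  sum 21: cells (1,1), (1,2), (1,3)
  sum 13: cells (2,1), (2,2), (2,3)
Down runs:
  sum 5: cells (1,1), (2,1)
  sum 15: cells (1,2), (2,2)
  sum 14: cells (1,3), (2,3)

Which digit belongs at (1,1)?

4

The 21 across and the 5 down share only 4, so (1,1) = 4.
(2,1) = 5 − 4 = 1 completes the 5 down.
Nothing is forced directly, so branch on (1,2), whose candidates are 8 or 9. If (1,2) = 9: that forces (1,3) = 8, after which (2,2) would have to be in {3,4,5,7,8,9} for the 13 across but in {6} for the 15 down — contradiction. So (1,2) = 8.
(1,3) = 21 − 12 = 9 completes the 21 across.
(2,2) = 15 − 8 = 7 completes the 15 down.
(2,3) = 13 − 8 = 5 completes the 13 across.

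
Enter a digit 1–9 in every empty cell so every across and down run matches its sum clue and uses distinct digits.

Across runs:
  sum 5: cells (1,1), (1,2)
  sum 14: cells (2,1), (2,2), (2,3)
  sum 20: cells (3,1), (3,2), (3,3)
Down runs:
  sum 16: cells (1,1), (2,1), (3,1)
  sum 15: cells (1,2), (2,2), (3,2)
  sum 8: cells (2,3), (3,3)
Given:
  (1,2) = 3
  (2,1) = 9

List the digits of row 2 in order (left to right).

9 4 1

(1,1) = 5 − 3 = 2 completes the 5 across.
Given what's placed, (2,2) must be 4 to fit the 14 across and 15 down.
(2,3) = 14 − 13 = 1 completes the 14 across.
(3,1) = 16 − 11 = 5 completes the 16 down.
(3,2) = 15 − 7 = 8 completes the 15 down.
(3,3) = 20 − 13 = 7 completes the 20 across.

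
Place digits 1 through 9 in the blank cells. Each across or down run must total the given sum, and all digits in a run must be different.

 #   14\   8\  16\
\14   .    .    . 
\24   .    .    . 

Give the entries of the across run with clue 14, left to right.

6, 1, 7

24 in 3 cells must be {7,8,9}; 16 in 2 cells must be {7,9}.
The 24 across and the 8 down share only 7, so R2C2 = 7.
Given what's placed, R2C3 must be 9 to fit the 24 across and 16 down.
R1C2 = 8 − 7 = 1 completes the 8 down.
R1C3 = 16 − 9 = 7 completes the 16 down.
R2C1 = 24 − 16 = 8 completes the 24 across.
R1C1 = 14 − 8 = 6 completes the 14 across.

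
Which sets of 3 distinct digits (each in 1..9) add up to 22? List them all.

3 distinct digits from 1–9 sum between 6 and 24.

{5,8,9}; {6,7,9}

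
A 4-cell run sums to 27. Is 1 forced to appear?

No

Counterexample: {3,7,8,9} sums to 27 without using 1.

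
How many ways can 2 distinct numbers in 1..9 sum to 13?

3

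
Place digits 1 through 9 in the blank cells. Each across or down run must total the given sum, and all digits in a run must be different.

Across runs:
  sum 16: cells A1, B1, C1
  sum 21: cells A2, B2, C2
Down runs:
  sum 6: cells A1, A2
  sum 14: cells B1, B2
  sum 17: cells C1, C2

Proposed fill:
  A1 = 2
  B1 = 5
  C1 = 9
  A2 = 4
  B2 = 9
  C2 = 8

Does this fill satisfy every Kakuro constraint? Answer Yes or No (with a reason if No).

Across: 2+5+9=16; 4+9+8=21. Down: 2+4=6; 5+9=14; 9+8=17. No digit repeats within any run.

Yes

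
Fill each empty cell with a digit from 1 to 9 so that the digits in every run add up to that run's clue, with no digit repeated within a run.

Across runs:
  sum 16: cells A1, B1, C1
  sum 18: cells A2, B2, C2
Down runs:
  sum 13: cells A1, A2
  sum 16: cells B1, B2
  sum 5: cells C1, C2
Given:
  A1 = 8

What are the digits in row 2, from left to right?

16 in 2 cells must be {7,9}.
B1 = 7: the only remaining digit allowed by both the 16 across and the 16 down.
C1 = 16 − 15 = 1 completes the 16 across.
A2 = 13 − 8 = 5 completes the 13 down.
B2 = 16 − 7 = 9 completes the 16 down.
C2 = 18 − 14 = 4 completes the 18 across.

5 9 4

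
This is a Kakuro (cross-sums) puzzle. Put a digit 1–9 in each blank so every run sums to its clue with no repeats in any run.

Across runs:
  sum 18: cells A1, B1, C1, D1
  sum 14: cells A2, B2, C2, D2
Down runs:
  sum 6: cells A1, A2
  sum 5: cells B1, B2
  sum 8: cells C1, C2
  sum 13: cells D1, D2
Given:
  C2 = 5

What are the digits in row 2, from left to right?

2 3 5 4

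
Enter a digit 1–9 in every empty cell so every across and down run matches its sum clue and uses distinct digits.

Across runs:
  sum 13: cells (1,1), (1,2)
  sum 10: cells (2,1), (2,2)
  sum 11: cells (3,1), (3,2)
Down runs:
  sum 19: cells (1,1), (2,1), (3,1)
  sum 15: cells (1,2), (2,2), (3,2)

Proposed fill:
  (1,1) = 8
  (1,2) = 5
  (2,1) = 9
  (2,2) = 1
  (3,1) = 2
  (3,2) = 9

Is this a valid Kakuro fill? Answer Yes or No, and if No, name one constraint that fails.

Yes

Across: 8+5=13; 9+1=10; 2+9=11. Down: 8+9+2=19; 5+1+9=15. No digit repeats within any run.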